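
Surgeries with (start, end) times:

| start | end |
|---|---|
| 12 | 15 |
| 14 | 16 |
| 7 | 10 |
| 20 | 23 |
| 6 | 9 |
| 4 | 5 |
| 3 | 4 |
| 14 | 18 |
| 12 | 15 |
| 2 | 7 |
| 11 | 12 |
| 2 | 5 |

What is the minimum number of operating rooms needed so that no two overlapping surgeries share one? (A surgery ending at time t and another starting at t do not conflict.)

4

starts: [2, 2, 3, 4, 6, 7, 11, 12, 12, 14, 14, 20]
ends:   [4, 5, 5, 7, 9, 10, 12, 15, 15, 16, 18, 23]
s2→1 s2→2 s3→3 e4→2 s4→3 e5→2 e5→1 s6→2 e7→1 s7→2 e9→1 e10→0 s11→1 e12→0 s12→1 s12→2 s14→3 s14→4  — peak 4.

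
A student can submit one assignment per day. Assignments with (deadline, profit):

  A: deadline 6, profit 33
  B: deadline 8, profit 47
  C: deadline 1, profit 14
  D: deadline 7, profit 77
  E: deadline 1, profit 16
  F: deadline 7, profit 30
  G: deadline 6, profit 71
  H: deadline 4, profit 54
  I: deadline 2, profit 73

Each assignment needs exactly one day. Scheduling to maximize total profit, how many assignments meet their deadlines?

Take jobs in profit order; each goes to the latest open slot no later than its deadline.
Profit order: D=77 I=73 G=71 H=54 B=47 A=33 F=30 E=16 C=14
Assign: D→slot 7, I→slot 2, G→slot 6, H→slot 4, B→slot 8, A→slot 5, F→slot 3, E→slot 1, C skipped.
Slots: [1:E] [2:I] [3:F] [4:H] [5:A] [6:G] [7:D] [8:B]
8 of 9 scheduled.

8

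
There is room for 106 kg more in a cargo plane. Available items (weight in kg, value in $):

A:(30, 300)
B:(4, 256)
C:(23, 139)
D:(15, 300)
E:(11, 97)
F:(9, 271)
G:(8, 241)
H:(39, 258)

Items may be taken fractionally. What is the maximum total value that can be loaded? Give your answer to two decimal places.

Order: B (256/4=64.00) > G (241/8=30.12) > F (271/9=30.11) > D (300/15=20.00) > A (300/30=10.00) > E (97/11=8.82) > H (258/39=6.62) > C (139/23=6.04)
Fill: take B (4 @ 256) → take G (8 @ 241) → take F (9 @ 271) → take D (15 @ 300) → take A (30 @ 300) → take E (11 @ 97) → take 29/39 of H → 191.85; 106/106 used.
Total value = 1656.85

1656.85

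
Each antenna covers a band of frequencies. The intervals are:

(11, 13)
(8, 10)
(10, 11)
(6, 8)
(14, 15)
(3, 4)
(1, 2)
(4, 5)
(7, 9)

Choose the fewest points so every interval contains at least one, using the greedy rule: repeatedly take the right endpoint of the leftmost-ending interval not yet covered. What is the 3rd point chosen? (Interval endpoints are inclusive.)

Process intervals by earliest right end; each time one isn't hit yet, stab at its right endpoint.
By right end: [1,2]  [3,4]  [4,5]  [6,8]  [7,9]  [8,10]  [10,11]  [11,13]  [14,15]
[1,2] uncovered → point at 2; [3,4] uncovered → point at 4; [6,8] uncovered → point at 8; [10,11] uncovered → point at 11; [14,15] uncovered → point at 15.
Points: 2, 4, 8, 11, 15 (5 total).

8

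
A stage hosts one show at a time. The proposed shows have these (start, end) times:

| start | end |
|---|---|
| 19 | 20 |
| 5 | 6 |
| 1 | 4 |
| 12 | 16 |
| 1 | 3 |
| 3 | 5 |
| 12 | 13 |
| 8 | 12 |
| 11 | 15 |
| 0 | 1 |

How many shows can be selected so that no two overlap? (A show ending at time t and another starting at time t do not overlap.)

By end time: (0,1), (1,3), (1,4), (3,5), (5,6), (8,12), (12,13), (11,15), (12,16), (19,20).
Pick (0,1); next start ≥ 1 → (1,3); next start ≥ 3 → (3,5); next start ≥ 5 → (5,6); next start ≥ 6 → (8,12); next start ≥ 12 → (12,13); next start ≥ 13 → (19,20).
Selected 7 shows.

7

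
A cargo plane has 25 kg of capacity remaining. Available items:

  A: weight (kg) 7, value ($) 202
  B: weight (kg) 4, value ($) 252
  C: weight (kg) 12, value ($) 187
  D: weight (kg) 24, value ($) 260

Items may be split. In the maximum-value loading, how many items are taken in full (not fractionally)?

Greedy by value/weight ratio, highest first.
Ratios (sorted): B 63.00, A 28.86, C 15.58, D 10.83
take B (4 @ 252); take A (7 @ 202); take C (12 @ 187); take 2/24 of D → 21.67. Capacity used 25/25.
3 item(s) taken whole; one partial (take 2/24 of D).

3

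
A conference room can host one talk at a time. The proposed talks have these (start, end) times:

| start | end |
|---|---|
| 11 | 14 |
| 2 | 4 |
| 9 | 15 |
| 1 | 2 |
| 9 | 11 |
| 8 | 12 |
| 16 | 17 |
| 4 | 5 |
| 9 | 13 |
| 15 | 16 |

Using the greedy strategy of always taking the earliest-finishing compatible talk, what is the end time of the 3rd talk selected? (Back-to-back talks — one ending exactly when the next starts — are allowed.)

Greedy by earliest finish: after sorting by end time, pick each interval compatible with the last pick.
Sorted by end: (1,2)  (2,4)  (4,5)  (9,11)  (8,12)  (9,13)  (11,14)  (9,15)  (15,16)  (16,17)
take (1,2); take (2,4); take (4,5); take (9,11); skip (8,12); take (11,14); take (15,16); take (16,17).
Selected: (1,2) (2,4) (4,5) (9,11) (11,14) (15,16) (16,17)

5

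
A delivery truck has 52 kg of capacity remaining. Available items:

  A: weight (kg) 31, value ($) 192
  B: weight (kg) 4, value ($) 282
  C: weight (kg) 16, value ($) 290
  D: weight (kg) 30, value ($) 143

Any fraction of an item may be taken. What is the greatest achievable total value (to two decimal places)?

Sort by value per unit weight and fill in that order.
Ratios (sorted): B 70.50, C 18.12, A 6.19, D 4.77
take B (4 @ 282); take C (16 @ 290); take A (31 @ 192); take 1/30 of D → 4.77. Capacity used 52/52.
Total value = 768.77

768.77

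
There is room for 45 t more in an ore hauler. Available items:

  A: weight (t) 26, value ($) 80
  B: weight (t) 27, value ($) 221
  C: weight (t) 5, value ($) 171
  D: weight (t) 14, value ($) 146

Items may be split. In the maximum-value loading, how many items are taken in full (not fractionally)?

2

Greedy by value/weight ratio, highest first.
Ratios (sorted): C 34.20, D 10.43, B 8.19, A 3.08
take C (5 @ 171); take D (14 @ 146); take 26/27 of B → 212.81. Capacity used 45/45.
2 item(s) taken whole; one partial (take 26/27 of B).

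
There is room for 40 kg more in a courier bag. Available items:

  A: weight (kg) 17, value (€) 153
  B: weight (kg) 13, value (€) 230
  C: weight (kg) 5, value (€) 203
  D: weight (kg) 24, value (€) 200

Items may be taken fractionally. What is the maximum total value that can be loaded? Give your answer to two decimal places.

627.67

Greedy by value/weight ratio, highest first.
Ratios (sorted): C 40.60, B 17.69, A 9.00, D 8.33
take C (5 @ 203); take B (13 @ 230); take A (17 @ 153); take 5/24 of D → 41.67. Capacity used 40/40.
Total value = 627.67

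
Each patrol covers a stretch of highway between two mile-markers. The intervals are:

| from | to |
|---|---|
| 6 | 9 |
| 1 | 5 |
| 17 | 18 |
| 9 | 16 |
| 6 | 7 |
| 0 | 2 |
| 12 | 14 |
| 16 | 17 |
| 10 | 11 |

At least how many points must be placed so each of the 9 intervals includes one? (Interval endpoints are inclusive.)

By right end: [0,2]  [1,5]  [6,7]  [6,9]  [10,11]  [12,14]  [9,16]  [16,17]  [17,18]
[0,2] uncovered → point at 2; [6,7] uncovered → point at 7; [10,11] uncovered → point at 11; [12,14] uncovered → point at 14; [16,17] uncovered → point at 17.
Points: 2, 7, 11, 14, 17 (5 total).

5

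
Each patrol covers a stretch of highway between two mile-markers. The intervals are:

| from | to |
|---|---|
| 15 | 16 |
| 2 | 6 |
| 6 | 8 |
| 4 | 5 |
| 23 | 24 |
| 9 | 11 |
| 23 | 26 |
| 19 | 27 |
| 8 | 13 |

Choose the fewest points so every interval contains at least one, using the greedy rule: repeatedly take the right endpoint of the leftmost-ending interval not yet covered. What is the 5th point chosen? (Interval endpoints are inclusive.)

24

By right end: [4,5]  [2,6]  [6,8]  [9,11]  [8,13]  [15,16]  [23,24]  [23,26]  [19,27]
[4,5] uncovered → point at 5; [6,8] uncovered → point at 8; [9,11] uncovered → point at 11; [15,16] uncovered → point at 16; [23,24] uncovered → point at 24.
Points: 5, 8, 11, 16, 24 (5 total).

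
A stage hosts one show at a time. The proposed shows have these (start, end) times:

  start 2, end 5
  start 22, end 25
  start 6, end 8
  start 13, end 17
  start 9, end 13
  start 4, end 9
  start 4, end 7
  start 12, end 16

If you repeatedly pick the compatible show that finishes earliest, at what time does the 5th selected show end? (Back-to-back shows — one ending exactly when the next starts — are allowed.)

25

Order by finish time; keep every interval that doesn't clash with the previous kept one.
Sorted by end: (2,5)  (4,7)  (6,8)  (4,9)  (9,13)  (12,16)  (13,17)  (22,25)
take (2,5); take (6,8); skip (4,9); take (9,13); take (13,17); take (22,25).
Selected: (2,5) (6,8) (9,13) (13,17) (22,25)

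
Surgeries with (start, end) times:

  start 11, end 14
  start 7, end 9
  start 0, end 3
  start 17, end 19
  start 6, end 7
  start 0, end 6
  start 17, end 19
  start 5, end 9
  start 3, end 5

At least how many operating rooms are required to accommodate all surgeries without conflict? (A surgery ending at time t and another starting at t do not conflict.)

2

Count concurrent intervals with a sweep; the peak is the room count.
starts: [0, 0, 3, 5, 6, 7, 11, 17, 17]
ends:   [3, 5, 6, 7, 9, 9, 14, 19, 19]
s0→1 s0→2  — peak 2.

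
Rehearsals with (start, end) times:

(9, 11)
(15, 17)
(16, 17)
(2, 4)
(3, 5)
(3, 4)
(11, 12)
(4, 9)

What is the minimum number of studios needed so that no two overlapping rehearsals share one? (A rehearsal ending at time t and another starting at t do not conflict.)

3

Count concurrent intervals with a sweep; the peak is the room count.
Events (time:±→running): 2:+→1 3:+→2 3:+→3 … peak 3.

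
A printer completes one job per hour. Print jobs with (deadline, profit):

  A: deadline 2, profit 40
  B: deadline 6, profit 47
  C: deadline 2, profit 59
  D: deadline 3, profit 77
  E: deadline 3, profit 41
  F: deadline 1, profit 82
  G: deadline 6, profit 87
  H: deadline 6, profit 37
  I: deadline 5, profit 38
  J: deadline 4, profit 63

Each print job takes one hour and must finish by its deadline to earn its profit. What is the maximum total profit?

415

Take jobs in profit order; each goes to the latest open slot no later than its deadline.
By profit: G(d6,87), F(d1,82), D(d3,77), J(d4,63), C(d2,59), B(d6,47), E(d3,41), A(d2,40), I(d5,38), H(d6,37)
G→slot 6; F→slot 1; D→slot 3; J→slot 4; C→slot 2; B→slot 5; E skipped; A skipped; I skipped; H skipped.
Profit = 82 + 59 + 77 + 63 + 47 + 87 = 415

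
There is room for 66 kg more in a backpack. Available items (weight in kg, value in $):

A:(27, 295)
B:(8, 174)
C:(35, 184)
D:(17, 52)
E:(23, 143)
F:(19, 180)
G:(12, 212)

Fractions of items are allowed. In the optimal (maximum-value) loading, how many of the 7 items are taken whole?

4

Ratios (sorted): B 21.75, G 17.67, A 10.93, F 9.47, E 6.22, C 5.26, D 3.06
take B (8 @ 174); take G (12 @ 212); take A (27 @ 295); take F (19 @ 180). Capacity used 66/66.
4 item(s) taken whole.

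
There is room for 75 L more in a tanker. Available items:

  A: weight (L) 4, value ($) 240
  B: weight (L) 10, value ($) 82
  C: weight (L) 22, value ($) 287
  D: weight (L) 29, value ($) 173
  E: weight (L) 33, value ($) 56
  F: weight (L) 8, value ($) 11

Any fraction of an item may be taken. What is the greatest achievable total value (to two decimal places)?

Ratios (sorted): A 60.00, C 13.05, B 8.20, D 5.97, E 1.70, F 1.38
take A (4 @ 240); take C (22 @ 287); take B (10 @ 82); take D (29 @ 173); take 10/33 of E → 16.97. Capacity used 75/75.
Total value = 798.97

798.97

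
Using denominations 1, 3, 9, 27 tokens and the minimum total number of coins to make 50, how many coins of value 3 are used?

1

Greedy: take as many of the largest coin as possible, then repeat with the remainder.
50 = 1×27 + 2×9 + 1×3 + 2×1
Count of 3: 1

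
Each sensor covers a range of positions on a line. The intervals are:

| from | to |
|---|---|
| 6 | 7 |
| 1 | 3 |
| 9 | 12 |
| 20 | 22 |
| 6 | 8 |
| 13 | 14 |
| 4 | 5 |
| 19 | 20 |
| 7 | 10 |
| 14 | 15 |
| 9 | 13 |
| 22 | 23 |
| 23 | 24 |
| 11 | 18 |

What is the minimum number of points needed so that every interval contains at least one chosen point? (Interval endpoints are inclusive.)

7

Sort by right endpoint; whenever an interval is uncovered, place a point at its right end.
Sorted: [1,3] [4,5] [6,7] [6,8] [7,10] [9,12] [9,13] [13,14] [14,15] [11,18] [19,20] [20,22] [22,23] [23,24]
{[1,3]} hit by 3; {[4,5]} hit by 5; {[6,7],[6,8],[7,10]} hit by 7; {[9,12],[9,13]} hit by 12; {[13,14],[14,15],[11,18]} hit by 14; {[19,20],[20,22]} hit by 20; {[22,23],[23,24]} hit by 23.
Points: 3, 5, 7, 12, 14, 20, 23 (7 total).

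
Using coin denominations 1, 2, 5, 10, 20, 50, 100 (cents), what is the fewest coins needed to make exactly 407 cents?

Use the largest denomination that fits, subtract, and repeat.
407 = 4×100 + 1×5 + 1×2
Total coins = 4 + 1 + 1 = 6

6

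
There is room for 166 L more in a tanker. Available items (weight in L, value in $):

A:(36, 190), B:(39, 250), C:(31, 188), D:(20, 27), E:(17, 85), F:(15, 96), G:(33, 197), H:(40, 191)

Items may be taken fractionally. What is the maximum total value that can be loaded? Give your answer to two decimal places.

981.00

Sort by value per unit weight and fill in that order.
Order: B (250/39=6.41) > F (96/15=6.40) > C (188/31=6.06) > G (197/33=5.97) > A (190/36=5.28) > E (85/17=5.00) > H (191/40=4.78) > D (27/20=1.35)
Fill: take B (39 @ 250) → take F (15 @ 96) → take C (31 @ 188) → take G (33 @ 197) → take A (36 @ 190) → take 12/17 of E → 60.00; 166/166 used.
Total value = 981.00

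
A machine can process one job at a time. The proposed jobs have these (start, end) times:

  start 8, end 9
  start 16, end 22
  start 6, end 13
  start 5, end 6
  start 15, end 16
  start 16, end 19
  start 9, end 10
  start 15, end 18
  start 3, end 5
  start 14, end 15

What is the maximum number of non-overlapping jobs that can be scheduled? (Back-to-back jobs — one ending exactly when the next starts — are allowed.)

7

By end time: (3,5), (5,6), (8,9), (9,10), (6,13), (14,15), (15,16), (15,18), (16,19), (16,22).
Pick (3,5); next start ≥ 5 → (5,6); next start ≥ 6 → (8,9); next start ≥ 9 → (9,10); next start ≥ 10 → (14,15); next start ≥ 15 → (15,16); next start ≥ 16 → (16,19).
Selected 7 jobs.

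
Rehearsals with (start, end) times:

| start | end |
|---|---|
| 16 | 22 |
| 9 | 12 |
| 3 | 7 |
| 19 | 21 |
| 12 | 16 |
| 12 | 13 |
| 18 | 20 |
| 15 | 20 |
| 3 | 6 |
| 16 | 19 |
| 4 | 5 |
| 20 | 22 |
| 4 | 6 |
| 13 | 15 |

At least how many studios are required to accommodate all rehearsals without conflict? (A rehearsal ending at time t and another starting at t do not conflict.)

4

Events (time:±→running): 3:+→1 3:+→2 4:+→3 4:+→4 … peak 4.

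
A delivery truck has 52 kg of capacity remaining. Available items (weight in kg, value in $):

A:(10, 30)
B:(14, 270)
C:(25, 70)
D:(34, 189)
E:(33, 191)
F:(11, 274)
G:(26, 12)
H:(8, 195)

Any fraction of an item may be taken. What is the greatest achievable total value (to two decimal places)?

Greedy by value/weight ratio, highest first.
Ratios (sorted): F 24.91, H 24.38, B 19.29, E 5.79, D 5.56, A 3.00, C 2.80, G 0.46
take F (11 @ 274); take H (8 @ 195); take B (14 @ 270); take 19/33 of E → 109.97. Capacity used 52/52.
Total value = 848.97

848.97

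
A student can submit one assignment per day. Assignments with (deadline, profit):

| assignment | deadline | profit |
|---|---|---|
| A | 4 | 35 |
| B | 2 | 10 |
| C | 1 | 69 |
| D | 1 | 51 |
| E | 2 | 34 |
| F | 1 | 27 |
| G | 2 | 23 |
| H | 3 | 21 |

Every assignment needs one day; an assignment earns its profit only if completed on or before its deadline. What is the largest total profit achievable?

159

Profit order: C=69 D=51 A=35 E=34 F=27 G=23 H=21 B=10
Assign: C→slot 1, D skipped, A→slot 4, E→slot 2, F skipped, G skipped, H→slot 3, B skipped.
Slots: [1:C] [2:E] [3:H] [4:A]
Profit = 69 + 34 + 21 + 35 = 159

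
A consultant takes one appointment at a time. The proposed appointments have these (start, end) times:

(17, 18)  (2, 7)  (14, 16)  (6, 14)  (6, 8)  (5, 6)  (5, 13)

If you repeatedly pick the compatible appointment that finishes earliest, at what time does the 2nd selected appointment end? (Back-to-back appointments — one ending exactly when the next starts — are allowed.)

8

Greedy by earliest finish: after sorting by end time, pick each interval compatible with the last pick.
Sorted by end: (5,6)  (2,7)  (6,8)  (5,13)  (6,14)  (14,16)  (17,18)
take (5,6); take (6,8); take (14,16); take (17,18).
Selected: (5,6) (6,8) (14,16) (17,18)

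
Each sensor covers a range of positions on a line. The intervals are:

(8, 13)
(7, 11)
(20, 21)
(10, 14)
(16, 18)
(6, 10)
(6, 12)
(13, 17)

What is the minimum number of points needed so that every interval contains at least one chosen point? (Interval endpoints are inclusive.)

By right end: [6,10]  [7,11]  [6,12]  [8,13]  [10,14]  [13,17]  [16,18]  [20,21]
[6,10] uncovered → point at 10; [13,17] uncovered → point at 17; [20,21] uncovered → point at 21.
Points: 10, 17, 21 (3 total).

3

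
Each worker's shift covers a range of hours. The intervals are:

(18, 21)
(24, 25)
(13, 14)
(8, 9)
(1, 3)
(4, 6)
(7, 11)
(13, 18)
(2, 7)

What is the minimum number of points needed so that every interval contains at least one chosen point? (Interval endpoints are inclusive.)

Process intervals by earliest right end; each time one isn't hit yet, stab at its right endpoint.
By right end: [1,3]  [4,6]  [2,7]  [8,9]  [7,11]  [13,14]  [13,18]  [18,21]  [24,25]
[1,3] uncovered → point at 3; [4,6] uncovered → point at 6; [8,9] uncovered → point at 9; [13,14] uncovered → point at 14; [18,21] uncovered → point at 21; [24,25] uncovered → point at 25.
Points: 3, 6, 9, 14, 21, 25 (6 total).

6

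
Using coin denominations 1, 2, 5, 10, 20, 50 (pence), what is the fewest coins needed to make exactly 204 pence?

6

Greedy: take as many of the largest coin as possible, then repeat with the remainder.
204 = 4×50 + 2×2
Total coins = 4 + 2 = 6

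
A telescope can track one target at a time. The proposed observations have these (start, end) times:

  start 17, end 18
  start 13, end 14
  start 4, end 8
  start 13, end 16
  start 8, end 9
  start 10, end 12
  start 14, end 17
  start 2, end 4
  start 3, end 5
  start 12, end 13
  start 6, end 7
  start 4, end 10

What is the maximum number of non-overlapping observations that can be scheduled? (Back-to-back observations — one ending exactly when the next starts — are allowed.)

Sorted by end: (2,4)  (3,5)  (6,7)  (4,8)  (8,9)  (4,10)  (10,12)  (12,13)  (13,14)  (13,16)  (14,17)  (17,18)
take (2,4); take (6,7); skip (4,8); take (8,9); take (10,12); take (12,13); take (13,14); take (14,17); take (17,18).
Selected 8 observations.

8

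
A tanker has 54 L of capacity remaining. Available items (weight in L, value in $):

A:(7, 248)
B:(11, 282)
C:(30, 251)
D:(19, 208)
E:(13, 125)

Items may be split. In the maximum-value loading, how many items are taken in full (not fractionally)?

4

Greedy by value/weight ratio, highest first.
Order: A (248/7=35.43) > B (282/11=25.64) > D (208/19=10.95) > E (125/13=9.62) > C (251/30=8.37)
Fill: take A (7 @ 248) → take B (11 @ 282) → take D (19 @ 208) → take E (13 @ 125) → take 4/30 of C → 33.47; 54/54 used.
4 item(s) taken whole; one partial (take 4/30 of C).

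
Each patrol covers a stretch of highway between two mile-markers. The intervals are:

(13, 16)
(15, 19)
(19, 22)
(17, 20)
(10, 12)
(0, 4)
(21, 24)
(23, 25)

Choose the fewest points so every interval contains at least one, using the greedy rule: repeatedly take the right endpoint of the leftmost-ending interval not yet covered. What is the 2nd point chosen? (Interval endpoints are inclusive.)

Process intervals by earliest right end; each time one isn't hit yet, stab at its right endpoint.
Sorted: [0,4] [10,12] [13,16] [15,19] [17,20] [19,22] [21,24] [23,25]
{[0,4]} hit by 4; {[10,12]} hit by 12; {[13,16],[15,19]} hit by 16; {[17,20],[19,22]} hit by 20; {[21,24],[23,25]} hit by 24.
Points: 4, 12, 16, 20, 24 (5 total).

12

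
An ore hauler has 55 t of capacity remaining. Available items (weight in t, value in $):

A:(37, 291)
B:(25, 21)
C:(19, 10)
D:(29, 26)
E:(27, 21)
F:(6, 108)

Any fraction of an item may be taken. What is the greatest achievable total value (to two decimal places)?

Sort by value per unit weight and fill in that order.
Ratios (sorted): F 18.00, A 7.86, D 0.90, B 0.84, E 0.78, C 0.53
take F (6 @ 108); take A (37 @ 291); take 12/29 of D → 10.76. Capacity used 55/55.
Total value = 409.76

409.76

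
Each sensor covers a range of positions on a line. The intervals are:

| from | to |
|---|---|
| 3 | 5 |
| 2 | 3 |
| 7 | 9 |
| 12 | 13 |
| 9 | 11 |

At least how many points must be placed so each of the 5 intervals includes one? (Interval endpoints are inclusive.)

3

Sorted: [2,3] [3,5] [7,9] [9,11] [12,13]
{[2,3],[3,5]} hit by 3; {[7,9],[9,11]} hit by 9; {[12,13]} hit by 13.
Points: 3, 9, 13 (3 total).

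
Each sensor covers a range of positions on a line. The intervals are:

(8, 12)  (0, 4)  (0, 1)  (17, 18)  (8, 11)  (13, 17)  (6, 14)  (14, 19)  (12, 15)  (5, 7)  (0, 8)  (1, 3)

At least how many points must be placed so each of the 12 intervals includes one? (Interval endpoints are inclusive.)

Sorted: [0,1] [1,3] [0,4] [5,7] [0,8] [8,11] [8,12] [6,14] [12,15] [13,17] [17,18] [14,19]
{[0,1],[1,3],[0,4]} hit by 1; {[5,7],[0,8]} hit by 7; {[8,11],[8,12],[6,14]} hit by 11; {[12,15],[13,17]} hit by 15; {[17,18],[14,19]} hit by 18.
Points: 1, 7, 11, 15, 18 (5 total).

5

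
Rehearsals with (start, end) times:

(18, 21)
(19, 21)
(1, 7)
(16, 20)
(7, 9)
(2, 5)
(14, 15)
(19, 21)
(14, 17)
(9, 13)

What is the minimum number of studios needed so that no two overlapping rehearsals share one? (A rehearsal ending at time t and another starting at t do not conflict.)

4

starts: [1, 2, 7, 9, 14, 14, 16, 18, 19, 19]
ends:   [5, 7, 9, 13, 15, 17, 20, 21, 21, 21]
s1→1 s2→2 e5→1 e7→0 s7→1 e9→0 s9→1 e13→0 s14→1 s14→2 e15→1 s16→2 e17→1 s18→2 s19→3 s19→4  — peak 4.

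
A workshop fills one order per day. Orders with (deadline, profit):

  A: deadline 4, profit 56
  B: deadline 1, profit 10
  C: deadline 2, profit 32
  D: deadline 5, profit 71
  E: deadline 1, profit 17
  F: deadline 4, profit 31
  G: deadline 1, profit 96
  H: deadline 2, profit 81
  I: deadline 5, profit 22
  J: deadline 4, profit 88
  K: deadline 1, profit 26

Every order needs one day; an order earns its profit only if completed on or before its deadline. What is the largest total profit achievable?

392

Sort by profit descending; place each in the latest free slot ≤ its deadline.
By profit: G(d1,96), J(d4,88), H(d2,81), D(d5,71), A(d4,56), C(d2,32), F(d4,31), K(d1,26), I(d5,22), E(d1,17), B(d1,10)
G→slot 1; J→slot 4; H→slot 2; D→slot 5; A→slot 3; C skipped; F skipped; K skipped; I skipped; E skipped; B skipped.
Profit = 96 + 81 + 56 + 88 + 71 = 392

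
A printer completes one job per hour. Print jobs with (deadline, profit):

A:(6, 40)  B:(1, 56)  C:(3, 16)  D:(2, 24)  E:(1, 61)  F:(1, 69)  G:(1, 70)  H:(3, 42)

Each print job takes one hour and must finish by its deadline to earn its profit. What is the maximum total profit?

176

Take jobs in profit order; each goes to the latest open slot no later than its deadline.
By profit: G(d1,70), F(d1,69), E(d1,61), B(d1,56), H(d3,42), A(d6,40), D(d2,24), C(d3,16)
G→slot 1; F skipped; E skipped; B skipped; H→slot 3; A→slot 6; D→slot 2; C skipped.
Profit = 70 + 24 + 42 + 40 = 176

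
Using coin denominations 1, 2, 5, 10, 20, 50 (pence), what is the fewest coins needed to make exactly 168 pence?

7

Greedy: take as many of the largest coin as possible, then repeat with the remainder.
168 = 3×50 + 1×10 + 1×5 + 1×2 + 1×1
Total coins = 3 + 1 + 1 + 1 + 1 = 7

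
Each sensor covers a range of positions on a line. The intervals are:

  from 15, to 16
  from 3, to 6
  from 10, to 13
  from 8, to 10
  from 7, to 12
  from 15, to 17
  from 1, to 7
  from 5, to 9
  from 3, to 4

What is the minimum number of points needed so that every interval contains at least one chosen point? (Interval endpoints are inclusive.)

4

Process intervals by earliest right end; each time one isn't hit yet, stab at its right endpoint.
By right end: [3,4]  [3,6]  [1,7]  [5,9]  [8,10]  [7,12]  [10,13]  [15,16]  [15,17]
[3,4] uncovered → point at 4; [5,9] uncovered → point at 9; [10,13] uncovered → point at 13; [15,16] uncovered → point at 16.
Points: 4, 9, 13, 16 (4 total).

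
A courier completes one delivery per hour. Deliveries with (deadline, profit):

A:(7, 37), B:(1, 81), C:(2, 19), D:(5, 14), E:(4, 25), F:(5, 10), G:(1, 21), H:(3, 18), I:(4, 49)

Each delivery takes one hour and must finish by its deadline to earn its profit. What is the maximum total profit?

Sort by profit descending; place each in the latest free slot ≤ its deadline.
By profit: B(d1,81), I(d4,49), A(d7,37), E(d4,25), G(d1,21), C(d2,19), H(d3,18), D(d5,14), F(d5,10)
B→slot 1; I→slot 4; A→slot 7; E→slot 3; G skipped; C→slot 2; H skipped; D→slot 5; F skipped.
Profit = 81 + 19 + 25 + 49 + 14 + 37 = 225

225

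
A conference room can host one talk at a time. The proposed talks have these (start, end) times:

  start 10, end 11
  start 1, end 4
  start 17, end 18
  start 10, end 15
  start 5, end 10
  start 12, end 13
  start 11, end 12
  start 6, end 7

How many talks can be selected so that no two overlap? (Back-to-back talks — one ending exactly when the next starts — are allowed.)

Sort by end time and greedily take each interval whose start is ≥ the last chosen end.
Sorted by end: (1,4)  (6,7)  (5,10)  (10,11)  (11,12)  (12,13)  (10,15)  (17,18)
take (1,4); take (6,7); skip (5,10); take (10,11); take (11,12); take (12,13); skip (10,15); take (17,18).
Selected 6 talks.

6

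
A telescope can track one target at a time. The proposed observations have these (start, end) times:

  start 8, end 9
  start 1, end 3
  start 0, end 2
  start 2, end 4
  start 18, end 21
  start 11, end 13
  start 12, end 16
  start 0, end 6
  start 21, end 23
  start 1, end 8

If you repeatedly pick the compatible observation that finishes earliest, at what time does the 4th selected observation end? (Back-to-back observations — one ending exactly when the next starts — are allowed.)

Greedy by earliest finish: after sorting by end time, pick each interval compatible with the last pick.
Sorted by end: (0,2)  (1,3)  (2,4)  (0,6)  (1,8)  (8,9)  (11,13)  (12,16)  (18,21)  (21,23)
take (0,2); skip (1,3); take (2,4); take (8,9); take (11,13); skip (12,16); take (18,21); take (21,23).
Selected: (0,2) (2,4) (8,9) (11,13) (18,21) (21,23)

13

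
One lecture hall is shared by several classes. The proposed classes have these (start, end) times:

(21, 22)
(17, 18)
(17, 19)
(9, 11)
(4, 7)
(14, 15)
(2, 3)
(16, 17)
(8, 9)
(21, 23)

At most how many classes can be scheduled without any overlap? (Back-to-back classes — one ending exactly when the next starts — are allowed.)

Sorted by end: (2,3)  (4,7)  (8,9)  (9,11)  (14,15)  (16,17)  (17,18)  (17,19)  (21,22)  (21,23)
take (2,3); take (4,7); take (8,9); take (9,11); take (14,15); take (16,17); take (17,18); take (21,22).
Selected 8 classes.

8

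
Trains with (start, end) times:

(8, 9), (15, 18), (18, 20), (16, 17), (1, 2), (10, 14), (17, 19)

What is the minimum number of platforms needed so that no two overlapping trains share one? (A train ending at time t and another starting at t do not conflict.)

2

Events (time:±→running): 1:+→1 2:-→0 8:+→1 9:-→0 10:+→1 14:-→0 15:+→1 16:+→2 … peak 2.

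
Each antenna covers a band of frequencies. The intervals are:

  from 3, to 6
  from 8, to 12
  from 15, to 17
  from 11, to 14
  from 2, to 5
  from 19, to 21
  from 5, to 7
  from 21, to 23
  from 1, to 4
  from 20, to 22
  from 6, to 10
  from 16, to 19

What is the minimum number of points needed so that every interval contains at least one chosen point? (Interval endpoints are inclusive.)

5

By right end: [1,4]  [2,5]  [3,6]  [5,7]  [6,10]  [8,12]  [11,14]  [15,17]  [16,19]  [19,21]  [20,22]  [21,23]
[1,4] uncovered → point at 4; [5,7] uncovered → point at 7; [8,12] uncovered → point at 12; [15,17] uncovered → point at 17; [19,21] uncovered → point at 21.
Points: 4, 7, 12, 17, 21 (5 total).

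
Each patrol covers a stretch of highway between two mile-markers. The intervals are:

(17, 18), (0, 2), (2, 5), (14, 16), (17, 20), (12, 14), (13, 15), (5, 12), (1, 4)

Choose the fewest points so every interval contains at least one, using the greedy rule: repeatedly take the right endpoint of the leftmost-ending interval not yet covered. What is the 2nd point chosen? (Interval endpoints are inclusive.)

12

Sort by right endpoint; whenever an interval is uncovered, place a point at its right end.
Sorted: [0,2] [1,4] [2,5] [5,12] [12,14] [13,15] [14,16] [17,18] [17,20]
{[0,2],[1,4],[2,5]} hit by 2; {[5,12],[12,14]} hit by 12; {[13,15],[14,16]} hit by 15; {[17,18],[17,20]} hit by 18.
Points: 2, 12, 15, 18 (4 total).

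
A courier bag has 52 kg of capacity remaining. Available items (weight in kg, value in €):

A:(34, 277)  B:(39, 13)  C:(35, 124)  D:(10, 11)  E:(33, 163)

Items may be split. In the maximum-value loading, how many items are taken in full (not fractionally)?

1

Greedy by value/weight ratio, highest first.
Ratios (sorted): A 8.15, E 4.94, C 3.54, D 1.10, B 0.33
take A (34 @ 277); take 18/33 of E → 88.91. Capacity used 52/52.
1 item(s) taken whole; one partial (take 18/33 of E).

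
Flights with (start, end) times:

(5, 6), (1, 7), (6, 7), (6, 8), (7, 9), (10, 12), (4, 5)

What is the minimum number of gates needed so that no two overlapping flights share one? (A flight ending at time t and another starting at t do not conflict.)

3

The answer is the maximum number of intervals overlapping at any instant.
starts: [1, 4, 5, 6, 6, 7, 10]
ends:   [5, 6, 7, 7, 8, 9, 12]
s1→1 s4→2 e5→1 s5→2 e6→1 s6→2 s6→3  — peak 3.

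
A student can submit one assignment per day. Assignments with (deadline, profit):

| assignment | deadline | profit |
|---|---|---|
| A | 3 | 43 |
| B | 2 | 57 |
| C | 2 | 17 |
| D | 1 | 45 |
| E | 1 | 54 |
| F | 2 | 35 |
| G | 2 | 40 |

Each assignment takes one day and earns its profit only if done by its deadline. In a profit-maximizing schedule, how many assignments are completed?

3

By profit: B(d2,57), E(d1,54), D(d1,45), A(d3,43), G(d2,40), F(d2,35), C(d2,17)
B→slot 2; E→slot 1; D skipped; A→slot 3; G skipped; F skipped; C skipped.
3 of 7 scheduled.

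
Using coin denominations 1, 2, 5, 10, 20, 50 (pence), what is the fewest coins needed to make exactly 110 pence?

3

Use the largest denomination that fits, subtract, and repeat.
110 = 2×50 + 1×10
Total coins = 2 + 1 = 3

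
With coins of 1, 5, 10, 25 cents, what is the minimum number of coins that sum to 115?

115 − 4×25→15 − 1×10→5 − 1×5→0
Total coins = 4 + 1 + 1 = 6

6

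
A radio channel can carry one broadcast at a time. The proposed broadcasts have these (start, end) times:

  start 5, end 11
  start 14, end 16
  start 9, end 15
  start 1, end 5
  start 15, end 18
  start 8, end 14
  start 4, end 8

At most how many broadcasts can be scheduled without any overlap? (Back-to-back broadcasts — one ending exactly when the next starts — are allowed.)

3

Sorted by end: (1,5)  (4,8)  (5,11)  (8,14)  (9,15)  (14,16)  (15,18)
take (1,5); skip (4,8); take (5,11); skip (9,15); take (14,16).
Selected 3 broadcasts.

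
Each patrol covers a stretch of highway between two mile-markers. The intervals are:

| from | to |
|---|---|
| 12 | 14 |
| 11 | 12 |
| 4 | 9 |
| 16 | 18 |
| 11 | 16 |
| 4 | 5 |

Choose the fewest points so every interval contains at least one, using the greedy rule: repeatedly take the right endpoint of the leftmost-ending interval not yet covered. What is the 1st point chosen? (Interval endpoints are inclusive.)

5

Process intervals by earliest right end; each time one isn't hit yet, stab at its right endpoint.
Sorted: [4,5] [4,9] [11,12] [12,14] [11,16] [16,18]
{[4,5],[4,9]} hit by 5; {[11,12],[12,14],[11,16]} hit by 12; {[16,18]} hit by 18.
Points: 5, 12, 18 (3 total).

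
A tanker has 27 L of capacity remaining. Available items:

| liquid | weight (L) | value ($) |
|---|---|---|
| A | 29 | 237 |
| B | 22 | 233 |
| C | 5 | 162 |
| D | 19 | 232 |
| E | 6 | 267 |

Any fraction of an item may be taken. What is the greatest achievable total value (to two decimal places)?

Sort by value per unit weight and fill in that order.
Order: E (267/6=44.50) > C (162/5=32.40) > D (232/19=12.21) > B (233/22=10.59) > A (237/29=8.17)
Fill: take E (6 @ 267) → take C (5 @ 162) → take 16/19 of D → 195.37; 27/27 used.
Total value = 624.37

624.37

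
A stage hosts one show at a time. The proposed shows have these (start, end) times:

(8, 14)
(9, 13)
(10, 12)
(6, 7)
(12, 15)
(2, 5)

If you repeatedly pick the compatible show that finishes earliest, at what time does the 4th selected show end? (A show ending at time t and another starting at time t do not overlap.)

Greedy by earliest finish: after sorting by end time, pick each interval compatible with the last pick.
By end time: (2,5), (6,7), (10,12), (9,13), (8,14), (12,15).
Pick (2,5); next start ≥ 5 → (6,7); next start ≥ 7 → (10,12); next start ≥ 12 → (12,15).
Selected: (2,5) (6,7) (10,12) (12,15)

15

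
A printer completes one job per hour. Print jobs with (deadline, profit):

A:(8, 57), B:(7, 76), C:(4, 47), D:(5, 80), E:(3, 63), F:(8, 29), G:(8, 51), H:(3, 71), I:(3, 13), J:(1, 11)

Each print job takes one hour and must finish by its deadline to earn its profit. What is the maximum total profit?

Sort by profit descending; place each in the latest free slot ≤ its deadline.
By profit: D(d5,80), B(d7,76), H(d3,71), E(d3,63), A(d8,57), G(d8,51), C(d4,47), F(d8,29), I(d3,13), J(d1,11)
D→slot 5; B→slot 7; H→slot 3; E→slot 2; A→slot 8; G→slot 6; C→slot 4; F→slot 1; I skipped; J skipped.
Profit = 29 + 63 + 71 + 47 + 80 + 51 + 76 + 57 = 474

474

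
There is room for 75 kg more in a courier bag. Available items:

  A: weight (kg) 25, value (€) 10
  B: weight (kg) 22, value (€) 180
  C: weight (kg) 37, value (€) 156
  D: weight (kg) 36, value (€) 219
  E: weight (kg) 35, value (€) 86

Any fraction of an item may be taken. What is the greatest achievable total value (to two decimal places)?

Ratios (sorted): B 8.18, D 6.08, C 4.22, E 2.46, A 0.40
take B (22 @ 180); take D (36 @ 219); take 17/37 of C → 71.68. Capacity used 75/75.
Total value = 470.68

470.68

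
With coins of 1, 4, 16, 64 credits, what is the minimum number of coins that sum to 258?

258 − 4×64→2 − 2×1→0
Total coins = 4 + 2 = 6

6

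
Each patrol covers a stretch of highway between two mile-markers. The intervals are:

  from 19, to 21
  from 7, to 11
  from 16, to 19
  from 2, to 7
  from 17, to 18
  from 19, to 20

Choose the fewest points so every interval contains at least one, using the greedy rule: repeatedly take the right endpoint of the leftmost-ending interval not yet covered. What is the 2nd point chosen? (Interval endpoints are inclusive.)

18

By right end: [2,7]  [7,11]  [17,18]  [16,19]  [19,20]  [19,21]
[2,7] uncovered → point at 7; [17,18] uncovered → point at 18; [19,20] uncovered → point at 20.
Points: 7, 18, 20 (3 total).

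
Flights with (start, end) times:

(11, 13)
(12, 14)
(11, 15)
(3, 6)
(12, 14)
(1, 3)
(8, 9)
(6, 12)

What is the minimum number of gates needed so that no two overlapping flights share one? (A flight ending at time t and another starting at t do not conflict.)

4

The answer is the maximum number of intervals overlapping at any instant.
Events (time:±→running): 1:+→1 3:-→0 3:+→1 6:-→0 6:+→1 8:+→2 9:-→1 11:+→2 11:+→3 12:-→2 12:+→3 12:+→4 … peak 4.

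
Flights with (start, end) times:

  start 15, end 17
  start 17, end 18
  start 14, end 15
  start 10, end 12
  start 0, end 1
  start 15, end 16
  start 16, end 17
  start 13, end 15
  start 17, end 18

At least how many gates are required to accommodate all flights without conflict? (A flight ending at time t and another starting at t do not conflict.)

2

starts: [0, 10, 13, 14, 15, 15, 16, 17, 17]
ends:   [1, 12, 15, 15, 16, 17, 17, 18, 18]
s0→1 e1→0 s10→1 e12→0 s13→1 s14→2  — peak 2.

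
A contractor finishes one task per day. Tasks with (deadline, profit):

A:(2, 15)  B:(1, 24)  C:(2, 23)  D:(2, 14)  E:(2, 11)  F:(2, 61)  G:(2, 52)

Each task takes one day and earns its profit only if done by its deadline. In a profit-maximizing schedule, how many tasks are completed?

Profit order: F=61 G=52 B=24 C=23 A=15 D=14 E=11
Assign: F→slot 2, G→slot 1, B skipped, C skipped, A skipped, D skipped, E skipped.
Slots: [1:G] [2:F]
2 of 7 scheduled.

2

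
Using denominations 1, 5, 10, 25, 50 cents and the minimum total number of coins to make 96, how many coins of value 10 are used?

Use the largest denomination that fits, subtract, and repeat.
96 − 1×50→46 − 1×25→21 − 2×10→1 − 1×1→0
Count of 10: 2

2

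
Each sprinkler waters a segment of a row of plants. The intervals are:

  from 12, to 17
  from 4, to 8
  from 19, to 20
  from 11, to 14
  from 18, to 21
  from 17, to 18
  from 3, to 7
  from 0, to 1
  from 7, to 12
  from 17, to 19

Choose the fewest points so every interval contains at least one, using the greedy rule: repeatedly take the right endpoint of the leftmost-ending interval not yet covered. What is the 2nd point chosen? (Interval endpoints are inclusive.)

By right end: [0,1]  [3,7]  [4,8]  [7,12]  [11,14]  [12,17]  [17,18]  [17,19]  [19,20]  [18,21]
[0,1] uncovered → point at 1; [3,7] uncovered → point at 7; [11,14] uncovered → point at 14; [17,18] uncovered → point at 18; [19,20] uncovered → point at 20.
Points: 1, 7, 14, 18, 20 (5 total).

7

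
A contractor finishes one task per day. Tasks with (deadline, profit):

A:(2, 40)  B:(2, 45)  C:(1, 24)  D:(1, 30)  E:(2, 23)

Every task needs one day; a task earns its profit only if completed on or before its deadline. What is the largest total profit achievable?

Profit order: B=45 A=40 D=30 C=24 E=23
Assign: B→slot 2, A→slot 1, D skipped, C skipped, E skipped.
Slots: [1:A] [2:B]
Profit = 40 + 45 = 85

85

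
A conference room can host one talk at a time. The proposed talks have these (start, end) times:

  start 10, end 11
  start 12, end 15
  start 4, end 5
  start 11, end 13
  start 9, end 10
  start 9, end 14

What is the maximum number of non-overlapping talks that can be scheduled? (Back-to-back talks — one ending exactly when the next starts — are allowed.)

4

Sort by end time and greedily take each interval whose start is ≥ the last chosen end.
By end time: (4,5), (9,10), (10,11), (11,13), (9,14), (12,15).
Pick (4,5); next start ≥ 5 → (9,10); next start ≥ 10 → (10,11); next start ≥ 11 → (11,13).
Selected 4 talks.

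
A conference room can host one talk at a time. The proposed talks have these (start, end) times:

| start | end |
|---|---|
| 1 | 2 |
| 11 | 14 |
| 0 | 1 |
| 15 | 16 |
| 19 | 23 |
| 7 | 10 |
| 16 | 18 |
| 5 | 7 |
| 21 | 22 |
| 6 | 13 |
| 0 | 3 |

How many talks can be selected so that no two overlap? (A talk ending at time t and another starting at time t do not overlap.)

By end time: (0,1), (1,2), (0,3), (5,7), (7,10), (6,13), (11,14), (15,16), (16,18), (21,22), (19,23).
Pick (0,1); next start ≥ 1 → (1,2); next start ≥ 2 → (5,7); next start ≥ 7 → (7,10); next start ≥ 10 → (11,14); next start ≥ 14 → (15,16); next start ≥ 16 → (16,18); next start ≥ 18 → (21,22).
Selected 8 talks.

8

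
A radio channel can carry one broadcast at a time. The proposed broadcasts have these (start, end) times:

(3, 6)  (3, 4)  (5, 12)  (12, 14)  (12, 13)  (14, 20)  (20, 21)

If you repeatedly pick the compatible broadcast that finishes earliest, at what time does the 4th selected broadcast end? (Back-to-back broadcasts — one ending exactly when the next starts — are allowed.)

Order by finish time; keep every interval that doesn't clash with the previous kept one.
By end time: (3,4), (3,6), (5,12), (12,13), (12,14), (14,20), (20,21).
Pick (3,4); next start ≥ 4 → (5,12); next start ≥ 12 → (12,13); next start ≥ 13 → (14,20); next start ≥ 20 → (20,21).
Selected: (3,4) (5,12) (12,13) (14,20) (20,21)

20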